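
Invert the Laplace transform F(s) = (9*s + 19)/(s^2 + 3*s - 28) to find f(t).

Factor the denominator: s^2 + 3*s - 28 = (s - 4)*(s + 7).
Partial fraction decomposition gives [4/(s + 7)] + [5/(s - 4)].
Invert each term: 4/(s + 7) ↔ 4e^(-7t); 5/(s - 4) ↔ 5e^(4t).

f(t) = 5*exp(4*t) + 4*exp(-7*t)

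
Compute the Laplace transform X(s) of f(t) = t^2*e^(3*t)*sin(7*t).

L{sin(7t)} = 7/(s^2 + 49).
Multiplying by e^(3t) shifts s → s - 3, so L{e^(3*t)*sin(7*t)} = 7/((s - 3)^2 + 49).
Then apply L{t^2·g(t)} = (-1)^2 d^2/ds^2[G(s)] with G(s) = 7/((s - 3)^2 + 49):
differentiating 2 times and applying the sign gives 14*(3*s^2 - 18*s - 22)/(s^2 - 6*s + 58)^3.

X(s) = 14*(3*s^2 - 18*s - 22)/(s^2 - 6*s + 58)^3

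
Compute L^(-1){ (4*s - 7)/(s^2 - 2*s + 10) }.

Complete the square in the denominator: s^2 - 2*s + 10 = (s - 1)^2 + 3^2.
Split the numerator to match: 4*s - 7 = 4·(s - 1) - 1·3.
Invert each term: 4·(s - 1)/((s - 1)^2 + 9) ↔ 4e^(t)cos(3t); -1·3/((s - 1)^2 + 9) ↔ -e^(t)sin(3t).

-exp(t)*sin(3*t) + 4*exp(t)*cos(3*t)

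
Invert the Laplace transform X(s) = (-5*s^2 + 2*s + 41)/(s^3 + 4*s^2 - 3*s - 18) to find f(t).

Factor the denominator: s^3 + 4*s^2 - 3*s - 18 = (s - 2)*(s + 3)^2.
Partial fraction decomposition gives [-6/(s + 3)] + [2/(s + 3)^2] + [1/(s - 2)].
Invert each term: -6/(s + 3) ↔ -6e^(-3t); 2/(s + 3)^2 ↔ 2t·e^(-3t); 1/(s - 2) ↔ e^(2t).

f(t) = 2*t*exp(-3*t) + exp(2*t) - 6*exp(-3*t)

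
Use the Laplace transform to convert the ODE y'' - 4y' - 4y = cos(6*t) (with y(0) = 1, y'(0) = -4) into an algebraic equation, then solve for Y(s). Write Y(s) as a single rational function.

Y(s) = (s^3 - 8*s^2 + 37*s - 288)/(s^4 - 4*s^3 + 32*s^2 - 144*s - 144)

Laplace-transform each side.
Using L{y''} = s^2 Y - s·y(0) - y'(0) and L{y'} = sY - y(0), with y(0) = 1, y'(0) = -4, the left side becomes (s^2 - 4*s - 4)Y - (s - 8).
The right side is L{cos(6*t)} = s/(s^2 + 36).
So (s^2 - 4*s - 4)Y = s/(s^2 + 36) + (s - 8).
Isolate Y and clear denominators.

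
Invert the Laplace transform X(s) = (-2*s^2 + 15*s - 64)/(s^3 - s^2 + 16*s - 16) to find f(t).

Factor the denominator: s^3 - s^2 + 16*s - 16 = (s - 1)*(s^2 + 16).
Partial fraction decomposition gives [-3/(s - 1)] + [s/(s^2 + 16)] + [16/(s^2 + 16)].
Invert each term: -3/(s - 1) ↔ -3e^(t); 1·s/(s^2 + 16) ↔ cos(4t); 4·4/(s^2 + 16) ↔ 4sin(4t).

f(t) = -3*exp(t) + 4*sin(4*t) + cos(4*t)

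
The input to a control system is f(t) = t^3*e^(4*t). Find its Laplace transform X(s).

X(s) = 6/(s - 4)^4

L{t^3} = 3!/s^4 = 6/s^4.
By the first shifting theorem, multiplying by e^(4t) replaces s with s - 4.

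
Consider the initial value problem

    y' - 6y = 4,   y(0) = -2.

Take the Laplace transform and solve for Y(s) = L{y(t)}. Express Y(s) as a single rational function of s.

Apply the Laplace transform to the equation.
With L{y'} = sY - y(0) = sY - (-2): the LHS transforms to (s - 6)Y - (-2).
The right side is L{4} = 4/s.
So (s - 6)Y = 4/s + (-2).
Isolate Y and clear denominators.

Y(s) = (-2*s + 4)/(s^2 - 6*s)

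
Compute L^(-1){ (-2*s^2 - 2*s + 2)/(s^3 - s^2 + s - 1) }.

-exp(t) - 3*sin(t) - cos(t)

Factor the denominator: s^3 - s^2 + s - 1 = (s - 1)*(s^2 + 1).
Partial fraction decomposition gives [-1/(s - 1)] + [-s/(s^2 + 1)] + [-3/(s^2 + 1)].
Invert each term: -1/(s - 1) ↔ -e^(t); -1·s/(s^2 + 1) ↔ -cos(t); -3·1/(s^2 + 1) ↔ -3sin(t).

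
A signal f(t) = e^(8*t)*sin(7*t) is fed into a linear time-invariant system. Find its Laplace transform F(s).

L{sin(7t)} = 7/(s^2 + 49).
By the first shifting theorem, multiplying by e^(8t) replaces s with s - 8.

F(s) = 7/((s - 8)^2 + 49)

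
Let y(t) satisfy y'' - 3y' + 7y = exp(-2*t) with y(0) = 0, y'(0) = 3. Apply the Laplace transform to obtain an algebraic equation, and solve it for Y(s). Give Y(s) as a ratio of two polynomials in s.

Apply the Laplace transform to the equation.
The derivative rules (L{y''} = s^2 Y - s·y(0) - y'(0) and L{y'} = sY - y(0), with y(0) = 0, y'(0) = 3) turn the left side into (s^2 - 3*s + 7)Y - (3).
The right side is L{exp(-2*t)} = 1/(s + 2).
So (s^2 - 3*s + 7)Y = 1/(s + 2) + (3).
Isolate Y and clear denominators.

Y(s) = (3*s + 7)/(s^3 - s^2 + s + 14)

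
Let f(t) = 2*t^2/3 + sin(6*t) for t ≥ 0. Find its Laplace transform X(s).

X(s) = 6/(s^2 + 36) + 4/(3*s^3)

The transform is linear, so treat each term independently.
(2/3)·[L{t^2} = 2!/s^3 = 2/s^3]; L{sin(6t)} = 6/(s^2 + 36).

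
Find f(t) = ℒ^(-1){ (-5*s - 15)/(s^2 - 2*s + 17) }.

Complete the square in the denominator: s^2 - 2*s + 17 = (s - 1)^2 + 4^2.
Split the numerator to match: -5*s - 15 = -5·(s - 1) - 5·4.
Invert each term: -5·(s - 1)/((s - 1)^2 + 16) ↔ -5e^(t)cos(4t); -5·4/((s - 1)^2 + 16) ↔ -5e^(t)sin(4t).

f(t) = -5*exp(t)*sin(4*t) - 5*exp(t)*cos(4*t)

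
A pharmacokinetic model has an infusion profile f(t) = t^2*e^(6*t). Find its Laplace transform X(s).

L{e^(6t)} = 1/(s - 6).
Then apply L{t^2·g(t)} = (-1)^2 d^2/ds^2[G(s)] with G(s) = 1/(s - 6):
differentiating 2 times and applying the sign gives 2/(s - 6)^3.

X(s) = 2/(s - 6)^3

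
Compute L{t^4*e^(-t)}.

L{t^4} = 4!/s^5 = 24/s^5.
By the first shifting theorem, multiplying by e^(-t) replaces s with s + 1.

24/(s + 1)^5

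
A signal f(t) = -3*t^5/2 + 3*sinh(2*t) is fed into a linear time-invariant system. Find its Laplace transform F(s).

The transform is linear, so treat each term independently.
(-3/2)·[L{t^5} = 5!/s^6 = 120/s^6]; (3)·[L{sinh(2t)} = 2/(s^2 - 4)].

F(s) = 6/(s^2 - 4) - 180/s^6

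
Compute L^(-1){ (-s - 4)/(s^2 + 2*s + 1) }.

-3*t*exp(-t) - exp(-t)

Factor the denominator: s^2 + 2*s + 1 = (s + 1)^2.
Partial fraction decomposition gives [-1/(s + 1)] + [-3/(s + 1)^2].
Invert each term: -1/(s + 1) ↔ -e^(-t); -3/(s + 1)^2 ↔ -3t·e^(-t).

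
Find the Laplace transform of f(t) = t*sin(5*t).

10*s/(s^2 + 25)^2

L{sin(5t)} = 5/(s^2 + 25).
Then apply L{t·g(t)} = -d/ds[G(s)] with G(s) = 5/(s^2 + 25):
differentiating 1 time and applying the sign gives 10*s/(s^2 + 25)^2.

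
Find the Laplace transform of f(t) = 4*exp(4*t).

4/(s - 4)

L{4} = 4/s.
By the first shifting theorem, multiplying by e^(4t) replaces s with s - 4.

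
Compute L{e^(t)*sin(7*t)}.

7/((s - 1)^2 + 49)

L{sin(7t)} = 7/(s^2 + 49).
By the first shifting theorem, multiplying by e^(t) replaces s with s - 1.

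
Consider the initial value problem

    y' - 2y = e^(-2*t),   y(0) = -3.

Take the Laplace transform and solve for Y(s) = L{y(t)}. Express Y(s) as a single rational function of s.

Y(s) = (-3*s - 5)/(s^2 - 4)

Laplace-transform each side.
The derivative rules (L{y'} = sY - y(0) = sY - (-3)) turn the left side into (s - 2)Y - (-3).
The right side is L{e^(-2*t)} = 1/(s + 2).
So (s - 2)Y = 1/(s + 2) + (-3).
Solve for Y(s) and write it as one ratio of polynomials.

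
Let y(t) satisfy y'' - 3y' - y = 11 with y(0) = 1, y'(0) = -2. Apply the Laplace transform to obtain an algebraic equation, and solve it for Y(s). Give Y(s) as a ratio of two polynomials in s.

Transform both sides with L{·}.
With L{y''} = s^2 Y - s·y(0) - y'(0) and L{y'} = sY - y(0), with y(0) = 1, y'(0) = -2: the LHS transforms to (s^2 - 3*s - 1)Y - (s - 5).
The right side is L{11} = 11/s.
So (s^2 - 3*s - 1)Y = 11/s + (s - 5).
Divide through and combine into a single rational function.

Y(s) = (s^2 - 5*s + 11)/(s^3 - 3*s^2 - s)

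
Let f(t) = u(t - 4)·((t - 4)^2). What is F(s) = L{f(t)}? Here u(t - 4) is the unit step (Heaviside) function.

F(s) = 2*exp(-4*s)/s^3

By the second shifting theorem, L{u(t - c)·g(t - c)} = e^(-cs)·G(s) with c = 4 and G(s) = L{g(t)}.
L{t^2} = 2!/s^3 = 2/s^3.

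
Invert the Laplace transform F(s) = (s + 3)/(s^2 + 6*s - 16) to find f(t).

Rewrite the denominator: s^2 + 6*s - 16 = (s + 3)^2 - 25.
The form in (s + 3) signals a first-shifting-theorem factor e^(-3t).
Since L{cosh(5t)} = s/(s^2 - 25), the inverse is exp(-3*t)*cosh(5*t).

f(t) = exp(-3*t)*cosh(5*t)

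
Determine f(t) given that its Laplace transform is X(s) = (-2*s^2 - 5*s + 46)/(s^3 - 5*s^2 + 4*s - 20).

f(t) = -exp(5*t) - 5*sin(2*t) - cos(2*t)

Factor the denominator: s^3 - 5*s^2 + 4*s - 20 = (s - 5)*(s^2 + 4).
Partial fraction decomposition gives [-1/(s - 5)] + [-s/(s^2 + 4)] + [-10/(s^2 + 4)].
Invert each term: -1/(s - 5) ↔ -e^(5t); -1·s/(s^2 + 4) ↔ -cos(2t); -5·2/(s^2 + 4) ↔ -5sin(2t).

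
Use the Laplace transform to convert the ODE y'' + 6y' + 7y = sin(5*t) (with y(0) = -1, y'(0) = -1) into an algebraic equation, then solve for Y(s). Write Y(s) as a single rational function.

Y(s) = (-s^3 - 7*s^2 - 25*s - 170)/(s^4 + 6*s^3 + 32*s^2 + 150*s + 175)

Laplace-transform each side.
The derivative rules (L{y''} = s^2 Y - s·y(0) - y'(0) and L{y'} = sY - y(0), with y(0) = -1, y'(0) = -1) turn the left side into (s^2 + 6*s + 7)Y - (-s - 7).
The right side is L{sin(5*t)} = 5/(s^2 + 25).
So (s^2 + 6*s + 7)Y = 5/(s^2 + 25) + (-s - 7).
Solve for Y(s) and write it as one ratio of polynomials.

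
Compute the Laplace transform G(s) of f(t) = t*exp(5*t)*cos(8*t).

L{cos(8t)} = s/(s^2 + 64).
Multiplying by e^(5t) shifts s → s - 5, so L{exp(5*t)*cos(8*t)} = (s - 5)/((s - 5)^2 + 64).
Then apply L{t·g(t)} = -d/ds[H(s)] with H(s) = (s - 5)/((s - 5)^2 + 64):
differentiating 1 time and applying the sign gives (s - 13)*(s + 3)/(s^2 - 10*s + 89)^2.

G(s) = (s - 13)*(s + 3)/(s^2 - 10*s + 89)^2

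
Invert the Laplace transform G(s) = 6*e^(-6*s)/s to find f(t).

The factor e^(-6s) signals a time shift by c = 6 (second shifting theorem).
L{6} = 6/s, so L^-1{6/s} = 6.
Hence the inverse is u(t - 6) times that function evaluated at t - 6.

f(t) = Heaviside(t - 6)*(6)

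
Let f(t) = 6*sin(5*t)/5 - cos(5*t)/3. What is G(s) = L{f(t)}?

Apply the Laplace transform termwise.
(-1/3)·[L{cos(5t)} = s/(s^2 + 25)]; (6/5)·[L{sin(5t)} = 5/(s^2 + 25)].

G(s) = -s/(3*(s^2 + 25)) + 6/(s^2 + 25)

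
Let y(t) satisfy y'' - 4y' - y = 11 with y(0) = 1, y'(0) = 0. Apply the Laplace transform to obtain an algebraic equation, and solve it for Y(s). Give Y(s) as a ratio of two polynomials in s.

Y(s) = (s^2 - 4*s + 11)/(s^3 - 4*s^2 - s)

Take the Laplace transform of both sides.
The derivative rules (L{y''} = s^2 Y - s·y(0) - y'(0) and L{y'} = sY - y(0), with y(0) = 1, y'(0) = 0) turn the left side into (s^2 - 4*s - 1)Y - (s - 4).
The right side is L{11} = 11/s.
So (s^2 - 4*s - 1)Y = 11/s + (s - 4).
Solve for Y(s) and write it as one ratio of polynomials.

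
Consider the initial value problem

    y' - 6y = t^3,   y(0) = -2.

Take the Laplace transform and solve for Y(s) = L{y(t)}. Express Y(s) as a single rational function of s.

Apply the Laplace transform to the equation.
Using L{y'} = sY - y(0) = sY - (-2), the left side becomes (s - 6)Y - (-2).
The right side is L{t^3} = 6/s^4.
So (s - 6)Y = 6/s^4 + (-2).
Solve for Y(s) and write it as one ratio of polynomials.

Y(s) = (-2*s^4 + 6)/(s^5 - 6*s^4)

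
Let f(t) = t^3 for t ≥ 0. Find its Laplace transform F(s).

L{t^3} = 3!/s^4 = 6/s^4.

F(s) = 6/s^4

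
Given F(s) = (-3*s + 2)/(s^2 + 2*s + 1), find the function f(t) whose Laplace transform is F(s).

f(t) = 5*t*exp(-t) - 3*exp(-t)

Factor the denominator: s^2 + 2*s + 1 = (s + 1)^2.
Partial fraction decomposition gives [-3/(s + 1)] + [5/(s + 1)^2].
Invert each term: -3/(s + 1) ↔ -3e^(-t); 5/(s + 1)^2 ↔ 5t·e^(-t).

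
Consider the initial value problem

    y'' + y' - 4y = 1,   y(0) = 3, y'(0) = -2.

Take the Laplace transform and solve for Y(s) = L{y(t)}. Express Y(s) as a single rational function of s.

Y(s) = (3*s^2 + s + 1)/(s^3 + s^2 - 4*s)

Transform both sides with L{·}.
The derivative rules (L{y''} = s^2 Y - s·y(0) - y'(0) and L{y'} = sY - y(0), with y(0) = 3, y'(0) = -2) turn the left side into (s^2 + s - 4)Y - (3*s + 1).
The right side is L{1} = 1/s.
So (s^2 + s - 4)Y = 1/s + (3*s + 1).
Isolate Y and clear denominators.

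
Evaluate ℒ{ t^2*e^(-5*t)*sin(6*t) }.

L{sin(6t)} = 6/(s^2 + 36).
Multiplying by e^(-5t) shifts s → s + 5, so L{e^(-5*t)*sin(6*t)} = 6/((s + 5)^2 + 36).
Then apply L{t^2·g(t)} = (-1)^2 d^2/ds^2[H(s)] with H(s) = 6/((s + 5)^2 + 36):
differentiating 2 times and applying the sign gives 36*(s^2 + 10*s + 13)/(s^2 + 10*s + 61)^3.

36*(s^2 + 10*s + 13)/(s^2 + 10*s + 61)^3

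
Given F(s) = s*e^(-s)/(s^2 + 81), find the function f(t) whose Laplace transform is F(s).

The factor e^(-s) signals a time shift by c = 1 (second shifting theorem).
L{cos(9t)} = s/(s^2 + 81), so L^-1{s/(s^2 + 81)} = cos(9*t).
Hence the inverse is u(t - 1) times that function evaluated at t - 1.

f(t) = Heaviside(t - 1)*(cos(9*t - 9))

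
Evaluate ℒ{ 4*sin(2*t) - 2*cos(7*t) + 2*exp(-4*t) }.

-2*s/(s^2 + 49) + 8/(s^2 + 4) + 2/(s + 4)

By linearity of the Laplace transform, transform each term separately.
(-2)·[L{cos(7t)} = s/(s^2 + 49)]; (2)·[L{e^(-4t)} = 1/(s + 4)]; (4)·[L{sin(2t)} = 2/(s^2 + 4)].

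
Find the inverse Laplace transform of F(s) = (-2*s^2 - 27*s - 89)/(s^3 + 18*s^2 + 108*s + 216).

Factor the denominator: s^3 + 18*s^2 + 108*s + 216 = (s + 6)^3.
Partial fraction decomposition gives [-2/(s + 6)] + [-3/(s + 6)^2] + [(s + 6)^(-3)].
Invert each term: -2/(s + 6) ↔ -2e^(-6t); -3/(s + 6)^2 ↔ -3t·e^(-6t); 1/(s + 6)^3 ↔ (1/2)t^2·e^(-6t).

t^2*exp(-6*t)/2 - 3*t*exp(-6*t) - 2*exp(-6*t)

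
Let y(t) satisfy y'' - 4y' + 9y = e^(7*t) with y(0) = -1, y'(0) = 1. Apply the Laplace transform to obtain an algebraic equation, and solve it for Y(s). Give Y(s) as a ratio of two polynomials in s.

Y(s) = (-s^2 + 12*s - 34)/(s^3 - 11*s^2 + 37*s - 63)

Laplace-transform each side.
With L{y''} = s^2 Y - s·y(0) - y'(0) and L{y'} = sY - y(0), with y(0) = -1, y'(0) = 1: the LHS transforms to (s^2 - 4*s + 9)Y - (-s + 5).
The right side is L{e^(7*t)} = 1/(s - 7).
So (s^2 - 4*s + 9)Y = 1/(s - 7) + (-s + 5).
Isolate Y and clear denominators.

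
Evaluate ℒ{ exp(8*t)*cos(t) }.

L{cos(t)} = s/(s^2 + 1).
By the first shifting theorem, multiplying by e^(8t) replaces s with s - 8.

(s - 8)/((s - 8)^2 + 1)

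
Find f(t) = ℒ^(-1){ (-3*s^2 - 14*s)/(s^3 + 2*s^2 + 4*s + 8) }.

f(t) = -2*sin(2*t) - 5*cos(2*t) + 2*exp(-2*t)

Factor the denominator: s^3 + 2*s^2 + 4*s + 8 = (s + 2)*(s^2 + 4).
Partial fraction decomposition gives [2/(s + 2)] + [-5*s/(s^2 + 4)] + [-4/(s^2 + 4)].
Invert each term: 2/(s + 2) ↔ 2e^(-2t); -5·s/(s^2 + 4) ↔ -5cos(2t); -2·2/(s^2 + 4) ↔ -2sin(2t).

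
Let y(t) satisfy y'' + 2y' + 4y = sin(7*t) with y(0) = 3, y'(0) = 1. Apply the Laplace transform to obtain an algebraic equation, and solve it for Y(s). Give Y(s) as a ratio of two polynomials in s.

Y(s) = (3*s^3 + 7*s^2 + 147*s + 350)/(s^4 + 2*s^3 + 53*s^2 + 98*s + 196)

Laplace-transform each side.
Using L{y''} = s^2 Y - s·y(0) - y'(0) and L{y'} = sY - y(0), with y(0) = 3, y'(0) = 1, the left side becomes (s^2 + 2*s + 4)Y - (3*s + 7).
The right side is L{sin(7*t)} = 7/(s^2 + 49).
So (s^2 + 2*s + 4)Y = 7/(s^2 + 49) + (3*s + 7).
Isolate Y and clear denominators.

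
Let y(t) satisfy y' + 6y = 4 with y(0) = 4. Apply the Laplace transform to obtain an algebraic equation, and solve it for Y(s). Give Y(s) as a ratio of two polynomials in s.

Y(s) = (4*s + 4)/(s^2 + 6*s)

Take the Laplace transform of both sides.
The derivative rules (L{y'} = sY - y(0) = sY - 4) turn the left side into (s + 6)Y - (4).
The right side is L{4} = 4/s.
So (s + 6)Y = 4/s + (4).
Solve for Y(s) and write it as one ratio of polynomials.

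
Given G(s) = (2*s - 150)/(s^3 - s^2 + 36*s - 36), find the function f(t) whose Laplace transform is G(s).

Factor the denominator: s^3 - s^2 + 36*s - 36 = (s - 1)*(s^2 + 36).
Partial fraction decomposition gives [-4/(s - 1)] + [4*s/(s^2 + 36)] + [6/(s^2 + 36)].
Invert each term: -4/(s - 1) ↔ -4e^(t); 4·s/(s^2 + 36) ↔ 4cos(6t); 1·6/(s^2 + 36) ↔ sin(6t).

f(t) = -4*exp(t) + sin(6*t) + 4*cos(6*t)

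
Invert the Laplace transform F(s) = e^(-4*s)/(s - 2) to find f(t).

The factor e^(-4s) signals a time shift by c = 4 (second shifting theorem).
L{e^(2t)} = 1/(s - 2), so L^-1{1/(s - 2)} = e^(2*t).
Hence the inverse is u(t - 4) times that function evaluated at t - 4.

f(t) = Heaviside(t - 4)*(exp(2*t - 8))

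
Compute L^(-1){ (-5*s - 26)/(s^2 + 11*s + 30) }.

-exp(-5*t) - 4*exp(-6*t)

Factor the denominator: s^2 + 11*s + 30 = (s + 5)*(s + 6).
Partial fraction decomposition gives [-4/(s + 6)] + [-1/(s + 5)].
Invert each term: -4/(s + 6) ↔ -4e^(-6t); -1/(s + 5) ↔ -e^(-5t).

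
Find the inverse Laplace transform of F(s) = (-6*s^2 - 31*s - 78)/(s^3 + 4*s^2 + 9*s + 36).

-5*sin(3*t) - 4*cos(3*t) - 2*exp(-4*t)

Factor the denominator: s^3 + 4*s^2 + 9*s + 36 = (s + 4)*(s^2 + 9).
Partial fraction decomposition gives [-2/(s + 4)] + [-4*s/(s^2 + 9)] + [-15/(s^2 + 9)].
Invert each term: -2/(s + 4) ↔ -2e^(-4t); -4·s/(s^2 + 9) ↔ -4cos(3t); -5·3/(s^2 + 9) ↔ -5sin(3t).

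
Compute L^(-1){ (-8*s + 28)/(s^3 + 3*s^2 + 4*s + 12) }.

Factor the denominator: s^3 + 3*s^2 + 4*s + 12 = (s + 3)*(s^2 + 4).
Partial fraction decomposition gives [4/(s + 3)] + [-4*s/(s^2 + 4)] + [4/(s^2 + 4)].
Invert each term: 4/(s + 3) ↔ 4e^(-3t); -4·s/(s^2 + 4) ↔ -4cos(2t); 2·2/(s^2 + 4) ↔ 2sin(2t).

2*sin(2*t) - 4*cos(2*t) + 4*exp(-3*t)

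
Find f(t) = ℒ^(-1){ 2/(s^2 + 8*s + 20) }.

Rewrite the denominator: s^2 + 8*s + 20 = (s + 4)^2 + 4.
The form in (s + 4) signals a first-shifting-theorem factor e^(-4t).
Since L{sin(2t)} = 2/(s^2 + 4), the inverse is e^(-4*t)*sin(2*t).

f(t) = exp(-4*t)*sin(2*t)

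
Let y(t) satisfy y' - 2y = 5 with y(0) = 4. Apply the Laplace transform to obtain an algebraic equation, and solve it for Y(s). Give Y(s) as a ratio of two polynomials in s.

Apply the Laplace transform to the equation.
Using L{y'} = sY - y(0) = sY - 4, the left side becomes (s - 2)Y - (4).
The right side is L{5} = 5/s.
So (s - 2)Y = 5/s + (4).
Solve for Y(s) and write it as one ratio of polynomials.

Y(s) = (4*s + 5)/(s^2 - 2*s)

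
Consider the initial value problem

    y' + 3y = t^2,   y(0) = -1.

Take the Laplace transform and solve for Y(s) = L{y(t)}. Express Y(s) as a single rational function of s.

Y(s) = (-s^3 + 2)/(s^4 + 3*s^3)

Apply the Laplace transform to the equation.
Using L{y'} = sY - y(0) = sY - (-1), the left side becomes (s + 3)Y - (-1).
The right side is L{t^2} = 2/s^3.
So (s + 3)Y = 2/s^3 + (-1).
Isolate Y and clear denominators.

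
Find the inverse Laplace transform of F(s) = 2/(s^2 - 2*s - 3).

exp(t)*sinh(2*t)

Rewrite the denominator: s^2 - 2*s - 3 = (s - 1)^2 - 4.
The form in (s - 1) signals a first-shifting-theorem factor e^(t).
Since L{sinh(2t)} = 2/(s^2 - 4), the inverse is e^(t)*sinh(2*t).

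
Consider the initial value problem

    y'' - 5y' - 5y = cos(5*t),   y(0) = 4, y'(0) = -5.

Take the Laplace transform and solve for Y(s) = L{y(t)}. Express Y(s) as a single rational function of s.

Laplace-transform each side.
The derivative rules (L{y''} = s^2 Y - s·y(0) - y'(0) and L{y'} = sY - y(0), with y(0) = 4, y'(0) = -5) turn the left side into (s^2 - 5*s - 5)Y - (4*s - 25).
The right side is L{cos(5*t)} = s/(s^2 + 25).
So (s^2 - 5*s - 5)Y = s/(s^2 + 25) + (4*s - 25).
Divide through and combine into a single rational function.

Y(s) = (4*s^3 - 25*s^2 + 101*s - 625)/(s^4 - 5*s^3 + 20*s^2 - 125*s - 125)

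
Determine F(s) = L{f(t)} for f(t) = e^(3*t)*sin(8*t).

L{sin(8t)} = 8/(s^2 + 64).
By the first shifting theorem, multiplying by e^(3t) replaces s with s - 3.

F(s) = 8/((s - 3)^2 + 64)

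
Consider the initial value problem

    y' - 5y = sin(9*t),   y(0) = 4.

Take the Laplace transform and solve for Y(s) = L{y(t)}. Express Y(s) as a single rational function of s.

Y(s) = (4*s^2 + 333)/(s^3 - 5*s^2 + 81*s - 405)

Transform both sides with L{·}.
The derivative rules (L{y'} = sY - y(0) = sY - 4) turn the left side into (s - 5)Y - (4).
The right side is L{sin(9*t)} = 9/(s^2 + 81).
So (s - 5)Y = 9/(s^2 + 81) + (4).
Divide through and combine into a single rational function.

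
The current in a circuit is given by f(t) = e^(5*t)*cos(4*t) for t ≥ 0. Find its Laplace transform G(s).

L{cos(4t)} = s/(s^2 + 16).
By the first shifting theorem, multiplying by e^(5t) replaces s with s - 5.

G(s) = (s - 5)/((s - 5)^2 + 16)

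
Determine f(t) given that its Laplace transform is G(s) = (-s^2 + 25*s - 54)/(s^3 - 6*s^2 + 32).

Factor the denominator: s^3 - 6*s^2 + 32 = (s - 4)^2*(s + 2).
Partial fraction decomposition gives [2/(s - 4)] + [5/(s - 4)^2] + [-3/(s + 2)].
Invert each term: 2/(s - 4) ↔ 2e^(4t); 5/(s - 4)^2 ↔ 5t·e^(4t); -3/(s + 2) ↔ -3e^(-2t).

f(t) = 5*t*exp(4*t) + 2*exp(4*t) - 3*exp(-2*t)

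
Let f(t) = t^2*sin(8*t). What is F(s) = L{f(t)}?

L{sin(8t)} = 8/(s^2 + 64).
Then apply L{t^2·g(t)} = (-1)^2 d^2/ds^2[G(s)] with G(s) = 8/(s^2 + 64):
differentiating 2 times and applying the sign gives 16*(3*s^2 - 64)/(s^2 + 64)^3.

F(s) = 16*(3*s^2 - 64)/(s^2 + 64)^3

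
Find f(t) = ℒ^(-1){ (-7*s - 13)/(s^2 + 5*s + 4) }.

Factor the denominator: s^2 + 5*s + 4 = (s + 1)*(s + 4).
Partial fraction decomposition gives [-5/(s + 4)] + [-2/(s + 1)].
Invert each term: -5/(s + 4) ↔ -5e^(-4t); -2/(s + 1) ↔ -2e^(-t).

f(t) = -2*exp(-t) - 5*exp(-4*t)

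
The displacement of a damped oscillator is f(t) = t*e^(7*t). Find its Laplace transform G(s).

L{e^(7t)} = 1/(s - 7).
Then apply L{t·g(t)} = -d/ds[H(s)] with H(s) = 1/(s - 7):
differentiating 1 time and applying the sign gives (s - 7)^(-2).

G(s) = (s - 7)^(-2)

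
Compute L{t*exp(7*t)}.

L{e^(7t)} = 1/(s - 7).
Then apply L{t·g(t)} = -d/ds[H(s)] with H(s) = 1/(s - 7):
differentiating 1 time and applying the sign gives (s - 7)^(-2).

(s - 7)^(-2)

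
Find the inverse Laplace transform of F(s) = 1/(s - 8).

exp(8*t)

Since L{e^(8t)} = 1/(s - 8), the inverse is e^(8*t).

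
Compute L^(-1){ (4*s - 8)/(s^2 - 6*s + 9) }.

4*t*exp(3*t) + 4*exp(3*t)

Factor the denominator: s^2 - 6*s + 9 = (s - 3)^2.
Partial fraction decomposition gives [4/(s - 3)] + [4/(s - 3)^2].
Invert each term: 4/(s - 3) ↔ 4e^(3t); 4/(s - 3)^2 ↔ 4t·e^(3t).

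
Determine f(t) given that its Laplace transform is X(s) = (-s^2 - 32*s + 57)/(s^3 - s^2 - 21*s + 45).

f(t) = -6*t*exp(3*t) - 4*exp(3*t) + 3*exp(-5*t)

Factor the denominator: s^3 - s^2 - 21*s + 45 = (s - 3)^2*(s + 5).
Partial fraction decomposition gives [-4/(s - 3)] + [-6/(s - 3)^2] + [3/(s + 5)].
Invert each term: -4/(s - 3) ↔ -4e^(3t); -6/(s - 3)^2 ↔ -6t·e^(3t); 3/(s + 5) ↔ 3e^(-5t).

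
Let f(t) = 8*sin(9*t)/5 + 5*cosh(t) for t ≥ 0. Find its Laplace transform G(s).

G(s) = 5*s/(s^2 - 1) + 72/(5*(s^2 + 81))

Apply the Laplace transform termwise.
(5)·[L{cosh(t)} = s/(s^2 - 1)]; (8/5)·[L{sin(9t)} = 9/(s^2 + 81)].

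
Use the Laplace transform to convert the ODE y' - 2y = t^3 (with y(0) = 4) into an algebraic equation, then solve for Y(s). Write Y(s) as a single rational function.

Apply the Laplace transform to the equation.
Using L{y'} = sY - y(0) = sY - 4, the left side becomes (s - 2)Y - (4).
The right side is L{t^3} = 6/s^4.
So (s - 2)Y = 6/s^4 + (4).
Isolate Y and clear denominators.

Y(s) = (4*s^4 + 6)/(s^5 - 2*s^4)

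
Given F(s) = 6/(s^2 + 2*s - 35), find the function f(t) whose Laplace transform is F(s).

f(t) = exp(-t)*sinh(6*t)

Rewrite the denominator: s^2 + 2*s - 35 = (s + 1)^2 - 36.
The form in (s + 1) signals a first-shifting-theorem factor e^(-t).
Since L{sinh(6t)} = 6/(s^2 - 36), the inverse is exp(-t)*sinh(6*t).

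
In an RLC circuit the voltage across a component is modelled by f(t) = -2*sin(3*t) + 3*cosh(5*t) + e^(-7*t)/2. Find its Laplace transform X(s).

X(s) = 3*s/(s^2 - 25) - 6/(s^2 + 9) + 1/(2*(s + 7))

Apply the Laplace transform termwise.
(1/2)·[L{e^(-7t)} = 1/(s + 7)]; (3)·[L{cosh(5t)} = s/(s^2 - 25)]; (-2)·[L{sin(3t)} = 3/(s^2 + 9)].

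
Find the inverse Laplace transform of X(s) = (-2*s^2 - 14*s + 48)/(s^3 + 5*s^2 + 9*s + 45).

2*sin(3*t) - 4*cos(3*t) + 2*exp(-5*t)

Factor the denominator: s^3 + 5*s^2 + 9*s + 45 = (s + 5)*(s^2 + 9).
Partial fraction decomposition gives [2/(s + 5)] + [-4*s/(s^2 + 9)] + [6/(s^2 + 9)].
Invert each term: 2/(s + 5) ↔ 2e^(-5t); -4·s/(s^2 + 9) ↔ -4cos(3t); 2·3/(s^2 + 9) ↔ 2sin(3t).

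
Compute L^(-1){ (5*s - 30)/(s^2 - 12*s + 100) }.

5*exp(6*t)*cos(8*t)

Rewrite the denominator: s^2 - 12*s + 100 = (s - 6)^2 + 64.
The form in (s - 6) signals a first-shifting-theorem factor e^(6t).
Since L{cos(8t)} = s/(s^2 + 64), the inverse is e^(6*t)*cos(8*t), scaled by 5.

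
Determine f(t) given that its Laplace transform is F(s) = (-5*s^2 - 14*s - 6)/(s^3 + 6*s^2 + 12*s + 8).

Factor the denominator: s^3 + 6*s^2 + 12*s + 8 = (s + 2)^3.
Partial fraction decomposition gives [-5/(s + 2)] + [6/(s + 2)^2] + [2/(s + 2)^3].
Invert each term: -5/(s + 2) ↔ -5e^(-2t); 6/(s + 2)^2 ↔ 6t·e^(-2t); 2/(s + 2)^3 ↔ (1)t^2·e^(-2t).

f(t) = t^2*exp(-2*t) + 6*t*exp(-2*t) - 5*exp(-2*t)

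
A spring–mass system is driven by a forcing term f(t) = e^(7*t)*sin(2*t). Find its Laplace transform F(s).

F(s) = 2/((s - 7)^2 + 4)

L{sin(2t)} = 2/(s^2 + 4).
By the first shifting theorem, multiplying by e^(7t) replaces s with s - 7.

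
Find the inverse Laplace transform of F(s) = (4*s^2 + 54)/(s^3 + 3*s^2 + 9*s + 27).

sin(3*t) - cos(3*t) + 5*exp(-3*t)

Factor the denominator: s^3 + 3*s^2 + 9*s + 27 = (s + 3)*(s^2 + 9).
Partial fraction decomposition gives [5/(s + 3)] + [-s/(s^2 + 9)] + [3/(s^2 + 9)].
Invert each term: 5/(s + 3) ↔ 5e^(-3t); -1·s/(s^2 + 9) ↔ -cos(3t); 1·3/(s^2 + 9) ↔ sin(3t).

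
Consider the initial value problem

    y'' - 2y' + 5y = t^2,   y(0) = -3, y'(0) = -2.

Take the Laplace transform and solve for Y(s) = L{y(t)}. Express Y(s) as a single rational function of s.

Y(s) = (-3*s^4 + 4*s^3 + 2)/(s^5 - 2*s^4 + 5*s^3)

Laplace-transform each side.
With L{y''} = s^2 Y - s·y(0) - y'(0) and L{y'} = sY - y(0), with y(0) = -3, y'(0) = -2: the LHS transforms to (s^2 - 2*s + 5)Y - (-3*s + 4).
The right side is L{t^2} = 2/s^3.
So (s^2 - 2*s + 5)Y = 2/s^3 + (-3*s + 4).
Isolate Y and clear denominators.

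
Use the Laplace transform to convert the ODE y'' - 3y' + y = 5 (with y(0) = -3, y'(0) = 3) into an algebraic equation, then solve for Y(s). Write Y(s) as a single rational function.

Y(s) = (-3*s^2 + 12*s + 5)/(s^3 - 3*s^2 + s)

Take the Laplace transform of both sides.
With L{y''} = s^2 Y - s·y(0) - y'(0) and L{y'} = sY - y(0), with y(0) = -3, y'(0) = 3: the LHS transforms to (s^2 - 3*s + 1)Y - (-3*s + 12).
The right side is L{5} = 5/s.
So (s^2 - 3*s + 1)Y = 5/s + (-3*s + 12).
Divide through and combine into a single rational function.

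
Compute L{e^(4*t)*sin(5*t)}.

5/((s - 4)^2 + 25)

L{sin(5t)} = 5/(s^2 + 25).
By the first shifting theorem, multiplying by e^(4t) replaces s with s - 4.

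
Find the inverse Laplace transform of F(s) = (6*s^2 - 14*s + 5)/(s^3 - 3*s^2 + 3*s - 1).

-3*t^2*exp(t)/2 - 2*t*exp(t) + 6*exp(t)

Factor the denominator: s^3 - 3*s^2 + 3*s - 1 = (s - 1)^3.
Partial fraction decomposition gives [6/(s - 1)] + [-2/(s - 1)^2] + [-3/(s - 1)^3].
Invert each term: 6/(s - 1) ↔ 6e^(t); -2/(s - 1)^2 ↔ -2t·e^(t); -3/(s - 1)^3 ↔ (-3/2)t^2·e^(t).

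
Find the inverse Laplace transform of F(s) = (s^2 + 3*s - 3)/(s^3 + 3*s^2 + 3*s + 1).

-5*t^2*exp(-t)/2 + t*exp(-t) + exp(-t)

Factor the denominator: s^3 + 3*s^2 + 3*s + 1 = (s + 1)^3.
Partial fraction decomposition gives [1/(s + 1)] + [(s + 1)^(-2)] + [-5/(s + 1)^3].
Invert each term: 1/(s + 1) ↔ e^(-t); 1/(s + 1)^2 ↔ t·e^(-t); -5/(s + 1)^3 ↔ (-5/2)t^2·e^(-t).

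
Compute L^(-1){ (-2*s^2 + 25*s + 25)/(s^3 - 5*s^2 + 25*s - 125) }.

Factor the denominator: s^3 - 5*s^2 + 25*s - 125 = (s - 5)*(s^2 + 25).
Partial fraction decomposition gives [2/(s - 5)] + [-4*s/(s^2 + 25)] + [5/(s^2 + 25)].
Invert each term: 2/(s - 5) ↔ 2e^(5t); -4·s/(s^2 + 25) ↔ -4cos(5t); 1·5/(s^2 + 25) ↔ sin(5t).

2*exp(5*t) + sin(5*t) - 4*cos(5*t)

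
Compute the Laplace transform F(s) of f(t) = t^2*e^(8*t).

L{e^(8t)} = 1/(s - 8).
Then apply L{t^2·g(t)} = (-1)^2 d^2/ds^2[G(s)] with G(s) = 1/(s - 8):
differentiating 2 times and applying the sign gives 2/(s - 8)^3.

F(s) = 2/(s - 8)^3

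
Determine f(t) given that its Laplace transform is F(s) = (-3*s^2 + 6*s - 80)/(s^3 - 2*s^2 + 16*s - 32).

Factor the denominator: s^3 - 2*s^2 + 16*s - 32 = (s - 2)*(s^2 + 16).
Partial fraction decomposition gives [-4/(s - 2)] + [s/(s^2 + 16)] + [8/(s^2 + 16)].
Invert each term: -4/(s - 2) ↔ -4e^(2t); 1·s/(s^2 + 16) ↔ cos(4t); 2·4/(s^2 + 16) ↔ 2sin(4t).

f(t) = -4*exp(2*t) + 2*sin(4*t) + cos(4*t)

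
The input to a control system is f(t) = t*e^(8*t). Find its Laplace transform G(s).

L{e^(8t)} = 1/(s - 8).
Then apply L{t·g(t)} = -d/ds[H(s)] with H(s) = 1/(s - 8):
differentiating 1 time and applying the sign gives (s - 8)^(-2).

G(s) = (s - 8)^(-2)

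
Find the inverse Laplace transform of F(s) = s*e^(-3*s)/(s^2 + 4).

Heaviside(t - 3)*(cos(2*t - 6))

The factor e^(-3s) signals a time shift by c = 3 (second shifting theorem).
L{cos(2t)} = s/(s^2 + 4), so L^-1{s/(s^2 + 4)} = cos(2*t).
Hence the inverse is u(t - 3) times that function evaluated at t - 3.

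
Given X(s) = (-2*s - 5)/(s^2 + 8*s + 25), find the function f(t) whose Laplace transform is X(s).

Complete the square in the denominator: s^2 + 8*s + 25 = (s + 4)^2 + 3^2.
Split the numerator to match: -2*s - 5 = -2·(s + 4) + 1·3.
Invert each term: -2·(s + 4)/((s + 4)^2 + 9) ↔ -2e^(-4t)cos(3t); 1·3/((s + 4)^2 + 9) ↔ e^(-4t)sin(3t).

f(t) = exp(-4*t)*sin(3*t) - 2*exp(-4*t)*cos(3*t)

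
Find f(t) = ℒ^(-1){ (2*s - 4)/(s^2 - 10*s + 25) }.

f(t) = 6*t*exp(5*t) + 2*exp(5*t)

Factor the denominator: s^2 - 10*s + 25 = (s - 5)^2.
Partial fraction decomposition gives [2/(s - 5)] + [6/(s - 5)^2].
Invert each term: 2/(s - 5) ↔ 2e^(5t); 6/(s - 5)^2 ↔ 6t·e^(5t).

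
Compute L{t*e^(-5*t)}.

(s + 5)^(-2)

L{e^(-5t)} = 1/(s + 5).
Then apply L{t·g(t)} = -d/ds[G(s)] with G(s) = 1/(s + 5):
differentiating 1 time and applying the sign gives (s + 5)^(-2).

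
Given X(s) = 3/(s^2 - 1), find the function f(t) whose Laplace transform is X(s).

Since L{sinh(t)} = 1/(s^2 - 1), the inverse is sinh(t), scaled by 3.

f(t) = 3*sinh(t)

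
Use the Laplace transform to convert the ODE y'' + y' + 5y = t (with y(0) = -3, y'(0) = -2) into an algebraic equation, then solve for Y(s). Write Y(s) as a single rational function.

Y(s) = (-3*s^3 - 5*s^2 + 1)/(s^4 + s^3 + 5*s^2)

Transform both sides with L{·}.
Using L{y''} = s^2 Y - s·y(0) - y'(0) and L{y'} = sY - y(0), with y(0) = -3, y'(0) = -2, the left side becomes (s^2 + s + 5)Y - (-3*s - 5).
The right side is L{t} = s^(-2).
So (s^2 + s + 5)Y = s^(-2) + (-3*s - 5).
Solve for Y(s) and write it as one ratio of polynomials.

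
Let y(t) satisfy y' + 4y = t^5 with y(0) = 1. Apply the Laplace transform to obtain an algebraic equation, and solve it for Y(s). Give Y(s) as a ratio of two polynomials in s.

Apply the Laplace transform to the equation.
The derivative rules (L{y'} = sY - y(0) = sY - 1) turn the left side into (s + 4)Y - (1).
The right side is L{t^5} = 120/s^6.
So (s + 4)Y = 120/s^6 + (1).
Solve for Y(s) and write it as one ratio of polynomials.

Y(s) = (s^6 + 120)/(s^7 + 4*s^6)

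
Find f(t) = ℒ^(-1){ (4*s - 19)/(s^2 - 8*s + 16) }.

f(t) = -3*t*exp(4*t) + 4*exp(4*t)

Factor the denominator: s^2 - 8*s + 16 = (s - 4)^2.
Partial fraction decomposition gives [4/(s - 4)] + [-3/(s - 4)^2].
Invert each term: 4/(s - 4) ↔ 4e^(4t); -3/(s - 4)^2 ↔ -3t·e^(4t).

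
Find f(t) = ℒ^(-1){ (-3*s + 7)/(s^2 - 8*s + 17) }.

Complete the square in the denominator: s^2 - 8*s + 17 = (s - 4)^2 + 1^2.
Split the numerator to match: -3*s + 7 = -3·(s - 4) - 5·1.
Invert each term: -3·(s - 4)/((s - 4)^2 + 1) ↔ -3e^(4t)cos(t); -5·1/((s - 4)^2 + 1) ↔ -5e^(4t)sin(t).

f(t) = -5*exp(4*t)*sin(t) - 3*exp(4*t)*cos(t)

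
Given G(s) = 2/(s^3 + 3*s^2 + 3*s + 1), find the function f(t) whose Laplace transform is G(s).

Rewrite the denominator: s^3 + 3*s^2 + 3*s + 1 = (s + 1)^3.
The form in (s + 1) signals a first-shifting-theorem factor e^(-t).
Since L{t^2} = 2!/s^3 = 2/s^3, the inverse is t^2*e^(-t).

f(t) = t^2*exp(-t)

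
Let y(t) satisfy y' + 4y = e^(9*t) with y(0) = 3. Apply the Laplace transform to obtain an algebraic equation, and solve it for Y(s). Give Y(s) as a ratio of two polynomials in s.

Y(s) = (3*s - 26)/(s^2 - 5*s - 36)

Take the Laplace transform of both sides.
The derivative rules (L{y'} = sY - y(0) = sY - 3) turn the left side into (s + 4)Y - (3).
The right side is L{e^(9*t)} = 1/(s - 9).
So (s + 4)Y = 1/(s - 9) + (3).
Solve for Y(s) and write it as one ratio of polynomials.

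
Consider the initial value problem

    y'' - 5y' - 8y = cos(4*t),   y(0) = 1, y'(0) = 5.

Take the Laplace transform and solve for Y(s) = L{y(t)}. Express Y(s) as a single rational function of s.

Y(s) = (s^3 + 17*s)/(s^4 - 5*s^3 + 8*s^2 - 80*s - 128)

Transform both sides with L{·}.
Using L{y''} = s^2 Y - s·y(0) - y'(0) and L{y'} = sY - y(0), with y(0) = 1, y'(0) = 5, the left side becomes (s^2 - 5*s - 8)Y - (s).
The right side is L{cos(4*t)} = s/(s^2 + 16).
So (s^2 - 5*s - 8)Y = s/(s^2 + 16) + (s).
Solve for Y(s) and write it as one ratio of polynomials.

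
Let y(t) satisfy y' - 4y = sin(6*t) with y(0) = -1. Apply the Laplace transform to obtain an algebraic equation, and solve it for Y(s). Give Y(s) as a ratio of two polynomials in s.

Laplace-transform each side.
The derivative rules (L{y'} = sY - y(0) = sY - (-1)) turn the left side into (s - 4)Y - (-1).
The right side is L{sin(6*t)} = 6/(s^2 + 36).
So (s - 4)Y = 6/(s^2 + 36) + (-1).
Isolate Y and clear denominators.

Y(s) = (-s^2 - 30)/(s^3 - 4*s^2 + 36*s - 144)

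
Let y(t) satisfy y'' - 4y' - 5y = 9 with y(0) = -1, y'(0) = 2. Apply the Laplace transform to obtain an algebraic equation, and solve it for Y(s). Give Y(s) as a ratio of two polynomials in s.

Apply the Laplace transform to the equation.
With L{y''} = s^2 Y - s·y(0) - y'(0) and L{y'} = sY - y(0), with y(0) = -1, y'(0) = 2: the LHS transforms to (s^2 - 4*s - 5)Y - (-s + 6).
The right side is L{9} = 9/s.
So (s^2 - 4*s - 5)Y = 9/s + (-s + 6).
Isolate Y and clear denominators.

Y(s) = (-s^2 + 6*s + 9)/(s^3 - 4*s^2 - 5*s)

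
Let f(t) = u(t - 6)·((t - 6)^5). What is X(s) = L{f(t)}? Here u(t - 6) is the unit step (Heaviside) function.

X(s) = 120*exp(-6*s)/s^6

By the second shifting theorem, L{u(t - c)·g(t - c)} = e^(-cs)·G(s) with c = 6 and G(s) = L{g(t)}.
L{t^5} = 5!/s^6 = 120/s^6.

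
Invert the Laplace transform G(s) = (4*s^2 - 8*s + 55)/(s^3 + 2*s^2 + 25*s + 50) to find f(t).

f(t) = -2*sin(5*t) + cos(5*t) + 3*exp(-2*t)

Factor the denominator: s^3 + 2*s^2 + 25*s + 50 = (s + 2)*(s^2 + 25).
Partial fraction decomposition gives [3/(s + 2)] + [s/(s^2 + 25)] + [-10/(s^2 + 25)].
Invert each term: 3/(s + 2) ↔ 3e^(-2t); 1·s/(s^2 + 25) ↔ cos(5t); -2·5/(s^2 + 25) ↔ -2sin(5t).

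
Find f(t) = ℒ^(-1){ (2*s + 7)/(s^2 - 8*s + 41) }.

Complete the square in the denominator: s^2 - 8*s + 41 = (s - 4)^2 + 5^2.
Split the numerator to match: 2*s + 7 = 2·(s - 4) + 3·5.
Invert each term: 2·(s - 4)/((s - 4)^2 + 25) ↔ 2e^(4t)cos(5t); 3·5/((s - 4)^2 + 25) ↔ 3e^(4t)sin(5t).

f(t) = 3*exp(4*t)*sin(5*t) + 2*exp(4*t)*cos(5*t)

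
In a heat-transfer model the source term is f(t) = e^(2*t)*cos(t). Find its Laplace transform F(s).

F(s) = (s - 2)/((s - 2)^2 + 1)

L{cos(t)} = s/(s^2 + 1).
By the first shifting theorem, multiplying by e^(2t) replaces s with s - 2.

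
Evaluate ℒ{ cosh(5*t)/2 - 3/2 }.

Apply the Laplace transform termwise.
L{-3/2} = (-3/2)/s; (1/2)·[L{cosh(5t)} = s/(s^2 - 25)].

s/(2*(s^2 - 25)) - 3/(2*s)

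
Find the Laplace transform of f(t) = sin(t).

L{sin(t)} = 1/(s^2 + 1).

1/(s^2 + 1)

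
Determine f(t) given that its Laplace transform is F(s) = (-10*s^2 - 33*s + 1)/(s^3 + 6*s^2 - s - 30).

Factor the denominator: s^3 + 6*s^2 - s - 30 = (s - 2)*(s + 3)*(s + 5).
Partial fraction decomposition gives [-3/(s - 2)] + [-1/(s + 3)] + [-6/(s + 5)].
Invert each term: -3/(s - 2) ↔ -3e^(2t); -1/(s + 3) ↔ -e^(-3t); -6/(s + 5) ↔ -6e^(-5t).

f(t) = -3*exp(2*t) - exp(-3*t) - 6*exp(-5*t)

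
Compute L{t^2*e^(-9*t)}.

2/(s + 9)^3

L{e^(-9t)} = 1/(s + 9).
Then apply L{t^2·g(t)} = (-1)^2 d^2/ds^2[G(s)] with G(s) = 1/(s + 9):
differentiating 2 times and applying the sign gives 2/(s + 9)^3.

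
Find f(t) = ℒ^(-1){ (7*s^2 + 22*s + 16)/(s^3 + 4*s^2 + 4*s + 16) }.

Factor the denominator: s^3 + 4*s^2 + 4*s + 16 = (s + 4)*(s^2 + 4).
Partial fraction decomposition gives [2/(s + 4)] + [5*s/(s^2 + 4)] + [2/(s^2 + 4)].
Invert each term: 2/(s + 4) ↔ 2e^(-4t); 5·s/(s^2 + 4) ↔ 5cos(2t); 1·2/(s^2 + 4) ↔ sin(2t).

f(t) = sin(2*t) + 5*cos(2*t) + 2*exp(-4*t)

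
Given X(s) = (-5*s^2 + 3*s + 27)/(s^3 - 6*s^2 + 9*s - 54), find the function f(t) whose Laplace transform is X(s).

Factor the denominator: s^3 - 6*s^2 + 9*s - 54 = (s - 6)*(s^2 + 9).
Partial fraction decomposition gives [-3/(s - 6)] + [-2*s/(s^2 + 9)] + [-9/(s^2 + 9)].
Invert each term: -3/(s - 6) ↔ -3e^(6t); -2·s/(s^2 + 9) ↔ -2cos(3t); -3·3/(s^2 + 9) ↔ -3sin(3t).

f(t) = -3*exp(6*t) - 3*sin(3*t) - 2*cos(3*t)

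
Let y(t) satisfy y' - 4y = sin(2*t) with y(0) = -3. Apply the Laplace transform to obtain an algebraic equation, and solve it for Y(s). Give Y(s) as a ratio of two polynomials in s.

Y(s) = (-3*s^2 - 10)/(s^3 - 4*s^2 + 4*s - 16)

Laplace-transform each side.
With L{y'} = sY - y(0) = sY - (-3): the LHS transforms to (s - 4)Y - (-3).
The right side is L{sin(2*t)} = 2/(s^2 + 4).
So (s - 4)Y = 2/(s^2 + 4) + (-3).
Divide through and combine into a single rational function.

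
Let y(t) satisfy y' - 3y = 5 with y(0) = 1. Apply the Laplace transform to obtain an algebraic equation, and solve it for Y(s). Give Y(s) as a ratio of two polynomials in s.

Transform both sides with L{·}.
The derivative rules (L{y'} = sY - y(0) = sY - 1) turn the left side into (s - 3)Y - (1).
The right side is L{5} = 5/s.
So (s - 3)Y = 5/s + (1).
Solve for Y(s) and write it as one ratio of polynomials.

Y(s) = (s + 5)/(s^2 - 3*s)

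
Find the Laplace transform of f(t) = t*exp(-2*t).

L{e^(-2t)} = 1/(s + 2).
Then apply L{t·g(t)} = -d/ds[G(s)] with G(s) = 1/(s + 2):
differentiating 1 time and applying the sign gives (s + 2)^(-2).

(s + 2)^(-2)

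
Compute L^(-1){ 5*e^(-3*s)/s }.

The factor e^(-3s) signals a time shift by c = 3 (second shifting theorem).
L{5} = 5/s, so L^-1{5/s} = 5.
Hence the inverse is u(t - 3) times that function evaluated at t - 3.

Heaviside(t - 3)*(5)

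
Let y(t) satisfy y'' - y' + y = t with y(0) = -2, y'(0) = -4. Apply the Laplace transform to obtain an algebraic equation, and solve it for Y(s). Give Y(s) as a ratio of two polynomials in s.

Y(s) = (-2*s^3 - 2*s^2 + 1)/(s^4 - s^3 + s^2)

Apply the Laplace transform to the equation.
With L{y''} = s^2 Y - s·y(0) - y'(0) and L{y'} = sY - y(0), with y(0) = -2, y'(0) = -4: the LHS transforms to (s^2 - s + 1)Y - (-2*s - 2).
The right side is L{t} = s^(-2).
So (s^2 - s + 1)Y = s^(-2) + (-2*s - 2).
Isolate Y and clear denominators.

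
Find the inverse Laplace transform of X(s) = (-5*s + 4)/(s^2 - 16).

-2*exp(4*t) - 3*exp(-4*t)

Factor the denominator: s^2 - 16 = (s - 4)*(s + 4).
Partial fraction decomposition gives [-3/(s + 4)] + [-2/(s - 4)].
Invert each term: -3/(s + 4) ↔ -3e^(-4t); -2/(s - 4) ↔ -2e^(4t).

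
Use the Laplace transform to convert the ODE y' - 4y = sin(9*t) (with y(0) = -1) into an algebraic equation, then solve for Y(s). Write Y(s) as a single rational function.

Apply the Laplace transform to the equation.
With L{y'} = sY - y(0) = sY - (-1): the LHS transforms to (s - 4)Y - (-1).
The right side is L{sin(9*t)} = 9/(s^2 + 81).
So (s - 4)Y = 9/(s^2 + 81) + (-1).
Divide through and combine into a single rational function.

Y(s) = (-s^2 - 72)/(s^3 - 4*s^2 + 81*s - 324)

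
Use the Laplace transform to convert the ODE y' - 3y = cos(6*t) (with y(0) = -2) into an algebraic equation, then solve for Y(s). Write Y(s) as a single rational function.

Y(s) = (-2*s^2 + s - 72)/(s^3 - 3*s^2 + 36*s - 108)

Apply the Laplace transform to the equation.
With L{y'} = sY - y(0) = sY - (-2): the LHS transforms to (s - 3)Y - (-2).
The right side is L{cos(6*t)} = s/(s^2 + 36).
So (s - 3)Y = s/(s^2 + 36) + (-2).
Isolate Y and clear denominators.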